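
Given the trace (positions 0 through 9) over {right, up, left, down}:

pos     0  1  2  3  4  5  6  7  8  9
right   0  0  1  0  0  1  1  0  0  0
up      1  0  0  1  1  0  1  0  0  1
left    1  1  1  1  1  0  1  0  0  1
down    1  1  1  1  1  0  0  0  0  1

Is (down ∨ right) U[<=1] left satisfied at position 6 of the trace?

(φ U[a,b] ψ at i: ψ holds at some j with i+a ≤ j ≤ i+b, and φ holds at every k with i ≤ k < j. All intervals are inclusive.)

Need some j in [6,7] with left, and (down ∨ right) at every k in [6,j-1].
  j=6: left holds; no prefix to check → satisfied.

Yes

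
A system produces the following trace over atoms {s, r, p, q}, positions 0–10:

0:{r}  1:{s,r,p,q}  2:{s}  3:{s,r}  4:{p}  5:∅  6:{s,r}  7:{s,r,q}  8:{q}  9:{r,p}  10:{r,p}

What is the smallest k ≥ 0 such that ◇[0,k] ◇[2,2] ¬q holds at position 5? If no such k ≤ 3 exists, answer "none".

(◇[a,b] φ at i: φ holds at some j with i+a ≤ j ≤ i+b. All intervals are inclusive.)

Scan j = 5,6,… for ◇[2,2] ¬q:
  j=5: fails
  j=6: fails
  j=7: holds
First hit at j=7, so smallest k = 7-5 = 2.

2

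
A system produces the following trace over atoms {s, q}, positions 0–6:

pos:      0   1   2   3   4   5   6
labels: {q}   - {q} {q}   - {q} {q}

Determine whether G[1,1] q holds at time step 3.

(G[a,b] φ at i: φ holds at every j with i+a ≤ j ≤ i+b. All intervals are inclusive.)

Check q at every j in [4,4]:
  j=4: false
Fails at j=4 → formula fails.

Does not hold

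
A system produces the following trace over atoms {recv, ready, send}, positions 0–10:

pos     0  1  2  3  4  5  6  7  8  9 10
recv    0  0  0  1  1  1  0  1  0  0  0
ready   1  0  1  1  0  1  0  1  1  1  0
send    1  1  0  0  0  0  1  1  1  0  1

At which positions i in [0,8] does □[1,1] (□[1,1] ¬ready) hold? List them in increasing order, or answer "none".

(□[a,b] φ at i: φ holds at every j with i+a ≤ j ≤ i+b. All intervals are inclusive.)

2, 4, 8

Evaluate at each i in [0,8]:
  i=0: ✗ (fails at j=1)
  i=1: ✗ (fails at j=2)
  i=2: ✓ (all of [3,3])
  i=3: ✗ (fails at j=4)
  i=4: ✓ (all of [5,5])
  i=5: ✗ (fails at j=6)
  i=6: ✗ (fails at j=7)
  i=7: ✗ (fails at j=8)
  i=8: ✓ (all of [9,9])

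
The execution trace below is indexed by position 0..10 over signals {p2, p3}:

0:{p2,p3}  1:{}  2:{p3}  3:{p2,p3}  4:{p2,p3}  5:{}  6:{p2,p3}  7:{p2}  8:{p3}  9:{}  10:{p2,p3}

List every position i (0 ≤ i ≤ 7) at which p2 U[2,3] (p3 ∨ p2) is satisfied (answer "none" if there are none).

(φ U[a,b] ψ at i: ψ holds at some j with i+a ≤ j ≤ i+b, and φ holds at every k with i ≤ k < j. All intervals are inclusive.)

Evaluate at each i in [0,7]:
  i=0: ✗ (lhs fails at k=1 before rhs at j=2)
  i=1: ✗ (lhs fails at k=1 before rhs at j=3)
  i=2: ✗ (lhs fails at k=2 before rhs at j=4)
  i=3: ✗ (lhs fails at k=5 before rhs at j=6)
  i=4: ✗ (lhs fails at k=5 before rhs at j=6)
  i=5: ✗ (lhs fails at k=5 before rhs at j=7)
  i=6: ✓ (rhs at j=8; lhs holds on [6,7])
  i=7: ✗ (lhs fails at k=8 before rhs at j=10)

6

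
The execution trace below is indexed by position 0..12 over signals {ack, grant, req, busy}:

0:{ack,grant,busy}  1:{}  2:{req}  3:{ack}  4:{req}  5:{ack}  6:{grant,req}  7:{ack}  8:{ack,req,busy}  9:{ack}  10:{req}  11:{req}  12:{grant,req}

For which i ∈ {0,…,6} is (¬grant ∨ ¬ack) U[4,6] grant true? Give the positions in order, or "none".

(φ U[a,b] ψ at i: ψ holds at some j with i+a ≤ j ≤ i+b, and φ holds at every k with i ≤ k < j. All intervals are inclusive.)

1, 2, 6

Evaluate at each i in [0,6]:
  i=0: ✗ (lhs fails at k=0 before rhs at j=6)
  i=1: ✓ (rhs at j=6; lhs holds on [1,5])
  i=2: ✓ (rhs at j=6; lhs holds on [2,5])
  i=3: ✗ (no rhs in [7,9])
  i=4: ✗ (no rhs in [8,10])
  i=5: ✗ (no rhs in [9,11])
  i=6: ✓ (rhs at j=12; lhs holds on [6,11])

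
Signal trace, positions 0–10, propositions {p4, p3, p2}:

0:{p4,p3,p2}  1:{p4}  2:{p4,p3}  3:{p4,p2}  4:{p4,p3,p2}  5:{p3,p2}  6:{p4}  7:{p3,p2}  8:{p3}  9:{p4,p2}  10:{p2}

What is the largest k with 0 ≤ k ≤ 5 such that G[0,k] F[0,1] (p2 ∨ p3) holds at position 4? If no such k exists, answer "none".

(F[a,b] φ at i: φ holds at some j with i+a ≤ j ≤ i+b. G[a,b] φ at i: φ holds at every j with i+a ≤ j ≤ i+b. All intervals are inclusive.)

5

F[0,1] (p2 ∨ p3) must hold from j=4 onward; find where it first fails.
  j=4: holds
  j=5: holds
  j=6: holds
  j=7: holds
  j=8: holds
  j=9: holds
Holds through j=9; largest k = 5.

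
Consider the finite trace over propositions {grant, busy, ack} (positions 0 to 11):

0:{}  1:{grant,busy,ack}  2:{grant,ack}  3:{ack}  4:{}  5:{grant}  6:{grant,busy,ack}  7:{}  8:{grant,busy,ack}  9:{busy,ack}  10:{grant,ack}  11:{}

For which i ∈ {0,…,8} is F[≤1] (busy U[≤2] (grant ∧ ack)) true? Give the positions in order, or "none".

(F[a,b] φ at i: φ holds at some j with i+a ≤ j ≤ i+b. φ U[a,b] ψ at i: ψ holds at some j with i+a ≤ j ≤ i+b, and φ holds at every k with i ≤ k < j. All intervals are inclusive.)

Evaluate at each i in [0,8]:
  i=0: ✓ (witness j=1)
  i=1: ✓ (witness j=1)
  i=2: ✓ (witness j=2)
  i=3: ✗ (none in [3,4])
  i=4: ✗ (none in [4,5])
  i=5: ✓ (witness j=6)
  i=6: ✓ (witness j=6)
  i=7: ✓ (witness j=8)
  i=8: ✓ (witness j=8)

0, 1, 2, 5, 6, 7, 8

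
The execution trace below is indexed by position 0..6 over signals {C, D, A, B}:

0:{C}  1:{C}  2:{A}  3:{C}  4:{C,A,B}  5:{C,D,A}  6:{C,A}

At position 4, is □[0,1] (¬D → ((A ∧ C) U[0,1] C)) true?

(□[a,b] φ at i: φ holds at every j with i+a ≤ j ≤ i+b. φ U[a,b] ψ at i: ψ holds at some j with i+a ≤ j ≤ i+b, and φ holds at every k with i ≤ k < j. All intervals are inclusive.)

Yes

Check (¬D → ((A ∧ C) U[0,1] C)) at every j in [4,5]:
  j=4: antecedent true; consequent holds → ✓
  j=5: antecedent false → ✓
All positions satisfy it → formula holds.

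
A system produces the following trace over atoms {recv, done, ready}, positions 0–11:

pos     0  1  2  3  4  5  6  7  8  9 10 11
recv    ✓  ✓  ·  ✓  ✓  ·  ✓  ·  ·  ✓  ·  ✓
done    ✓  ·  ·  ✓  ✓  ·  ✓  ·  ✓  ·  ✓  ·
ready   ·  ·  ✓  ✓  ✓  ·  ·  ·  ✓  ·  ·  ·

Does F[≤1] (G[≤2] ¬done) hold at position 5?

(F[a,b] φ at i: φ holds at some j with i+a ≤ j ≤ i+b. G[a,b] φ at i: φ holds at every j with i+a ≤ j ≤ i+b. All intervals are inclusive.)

Check G[≤2] ¬done at each j in [5,6]:
  j=5: fails at 6
  j=6: fails at 6
No position in the window satisfies it → formula fails.

Does not hold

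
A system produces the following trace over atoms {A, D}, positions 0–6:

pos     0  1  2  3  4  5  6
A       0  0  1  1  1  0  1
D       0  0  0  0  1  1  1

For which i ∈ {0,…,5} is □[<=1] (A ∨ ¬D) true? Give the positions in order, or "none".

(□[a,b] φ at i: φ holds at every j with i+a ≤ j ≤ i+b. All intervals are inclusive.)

Evaluate at each i in [0,5]:
  i=0: ✓ (all of [0,1])
  i=1: ✓ (all of [1,2])
  i=2: ✓ (all of [2,3])
  i=3: ✓ (all of [3,4])
  i=4: ✗ (fails at j=5)
  i=5: ✗ (fails at j=5)

0, 1, 2, 3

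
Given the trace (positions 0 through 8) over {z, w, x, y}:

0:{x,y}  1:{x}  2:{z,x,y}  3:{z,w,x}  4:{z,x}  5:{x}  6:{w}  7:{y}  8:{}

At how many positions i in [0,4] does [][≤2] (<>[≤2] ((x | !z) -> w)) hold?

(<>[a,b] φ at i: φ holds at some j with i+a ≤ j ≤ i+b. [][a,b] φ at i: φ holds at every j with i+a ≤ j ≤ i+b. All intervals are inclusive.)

Evaluate at each i in [0,4]:
  i=0: ✗ (fails at j=0)
  i=1: ✓ (all of [1,3])
  i=2: ✓ (all of [2,4])
  i=3: ✓ (all of [3,5])
  i=4: ✓ (all of [4,6])
Positions where it holds: {1, 2, 3, 4} → 4.

4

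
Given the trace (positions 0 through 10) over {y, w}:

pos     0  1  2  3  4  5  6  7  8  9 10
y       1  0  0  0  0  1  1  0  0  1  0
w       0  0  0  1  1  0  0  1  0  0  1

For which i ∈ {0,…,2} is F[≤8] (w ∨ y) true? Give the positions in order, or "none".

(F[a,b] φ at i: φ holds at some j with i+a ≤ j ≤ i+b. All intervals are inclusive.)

Evaluate at each i in [0,2]:
  i=0: ✓ (witness j=0)
  i=1: ✓ (witness j=3)
  i=2: ✓ (witness j=3)

0, 1, 2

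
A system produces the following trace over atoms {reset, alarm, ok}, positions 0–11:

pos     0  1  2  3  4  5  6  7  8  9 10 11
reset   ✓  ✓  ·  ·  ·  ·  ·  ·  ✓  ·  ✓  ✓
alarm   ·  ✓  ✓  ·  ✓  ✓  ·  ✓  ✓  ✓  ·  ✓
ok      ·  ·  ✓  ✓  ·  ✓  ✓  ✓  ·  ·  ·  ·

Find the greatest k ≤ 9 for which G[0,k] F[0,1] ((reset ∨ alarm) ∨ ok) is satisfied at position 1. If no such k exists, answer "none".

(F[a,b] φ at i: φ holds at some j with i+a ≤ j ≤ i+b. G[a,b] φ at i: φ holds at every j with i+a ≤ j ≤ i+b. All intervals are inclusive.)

F[0,1] ((reset ∨ alarm) ∨ ok) must hold from j=1 onward; find where it first fails.
  j=1: holds
  j=2: holds
  j=3: holds
  j=4: holds
  j=5: holds
  j=6: holds
  j=7: holds
  j=8: holds
  j=9: holds
  j=10: holds
Holds through j=10; largest k = 9.

9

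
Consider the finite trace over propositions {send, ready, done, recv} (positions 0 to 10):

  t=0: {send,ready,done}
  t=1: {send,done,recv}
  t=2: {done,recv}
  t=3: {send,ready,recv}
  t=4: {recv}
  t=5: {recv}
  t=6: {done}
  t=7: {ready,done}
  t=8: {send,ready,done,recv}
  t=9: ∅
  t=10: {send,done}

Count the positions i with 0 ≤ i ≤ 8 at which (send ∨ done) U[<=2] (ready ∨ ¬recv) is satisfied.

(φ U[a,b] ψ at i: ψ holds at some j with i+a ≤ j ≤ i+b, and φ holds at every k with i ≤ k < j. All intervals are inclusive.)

7

Evaluate at each i in [0,8]:
  i=0: ✓ (rhs at j=0)
  i=1: ✓ (rhs at j=3; lhs holds on [1,2])
  i=2: ✓ (rhs at j=3; lhs holds on [2,2])
  i=3: ✓ (rhs at j=3)
  i=4: ✗ (lhs fails at k=4 before rhs at j=6)
  i=5: ✗ (lhs fails at k=5 before rhs at j=6)
  i=6: ✓ (rhs at j=6)
  i=7: ✓ (rhs at j=7)
  i=8: ✓ (rhs at j=8)
Positions where it holds: {0, 1, 2, 3, 6, 7, 8} → 7.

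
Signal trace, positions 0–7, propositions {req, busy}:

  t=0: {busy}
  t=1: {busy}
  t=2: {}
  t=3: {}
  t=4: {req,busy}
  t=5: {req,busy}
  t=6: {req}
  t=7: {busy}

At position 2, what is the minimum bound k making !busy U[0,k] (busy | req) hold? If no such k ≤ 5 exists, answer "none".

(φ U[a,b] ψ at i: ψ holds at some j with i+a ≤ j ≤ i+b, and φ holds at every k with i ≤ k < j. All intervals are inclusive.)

Need earliest j ≥ 2 with (busy | req), and !busy at every k in [2,j-1].
  j=2: rhs fails.
  j=3: rhs fails.
  j=4: rhs holds; lhs holds on [2,3]. k = 2.

2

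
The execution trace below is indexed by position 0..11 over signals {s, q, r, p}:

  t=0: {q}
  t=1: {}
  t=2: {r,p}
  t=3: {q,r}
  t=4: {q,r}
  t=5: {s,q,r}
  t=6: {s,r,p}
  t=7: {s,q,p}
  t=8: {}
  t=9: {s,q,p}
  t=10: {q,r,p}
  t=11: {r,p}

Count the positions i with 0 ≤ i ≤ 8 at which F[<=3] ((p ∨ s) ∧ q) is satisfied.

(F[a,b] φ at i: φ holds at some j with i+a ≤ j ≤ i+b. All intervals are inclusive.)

Evaluate at each i in [0,8]:
  i=0: ✗ (none in [0,3])
  i=1: ✗ (none in [1,4])
  i=2: ✓ (witness j=5)
  i=3: ✓ (witness j=5)
  i=4: ✓ (witness j=5)
  i=5: ✓ (witness j=5)
  i=6: ✓ (witness j=7)
  i=7: ✓ (witness j=7)
  i=8: ✓ (witness j=9)
Positions where it holds: {2, 3, 4, 5, 6, 7, 8} → 7.

7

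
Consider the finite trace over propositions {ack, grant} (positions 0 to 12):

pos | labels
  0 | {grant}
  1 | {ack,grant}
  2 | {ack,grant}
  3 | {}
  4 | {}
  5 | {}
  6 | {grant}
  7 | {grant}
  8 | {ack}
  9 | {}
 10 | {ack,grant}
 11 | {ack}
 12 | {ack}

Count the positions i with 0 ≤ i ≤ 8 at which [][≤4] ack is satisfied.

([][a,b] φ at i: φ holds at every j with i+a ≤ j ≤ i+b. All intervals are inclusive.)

0

Evaluate at each i in [0,8]:
  i=0: ✗ (fails at j=0)
  i=1: ✗ (fails at j=3)
  i=2: ✗ (fails at j=3)
  i=3: ✗ (fails at j=3)
  i=4: ✗ (fails at j=4)
  i=5: ✗ (fails at j=5)
  i=6: ✗ (fails at j=6)
  i=7: ✗ (fails at j=7)
  i=8: ✗ (fails at j=9)
Positions where it holds: {} → 0.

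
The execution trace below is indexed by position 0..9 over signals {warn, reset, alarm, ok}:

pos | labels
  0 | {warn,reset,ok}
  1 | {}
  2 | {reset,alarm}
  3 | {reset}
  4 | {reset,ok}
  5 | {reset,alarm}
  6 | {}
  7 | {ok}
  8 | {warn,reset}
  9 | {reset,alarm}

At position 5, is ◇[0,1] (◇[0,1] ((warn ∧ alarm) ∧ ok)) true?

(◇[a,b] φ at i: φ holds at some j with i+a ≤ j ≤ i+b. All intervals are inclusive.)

Check ◇[0,1] ((warn ∧ alarm) ∧ ok) at each j in [5,6]:
  j=5: fails (none in [5,6])
  j=6: fails (none in [6,7])
No position in the window satisfies it → formula fails.

No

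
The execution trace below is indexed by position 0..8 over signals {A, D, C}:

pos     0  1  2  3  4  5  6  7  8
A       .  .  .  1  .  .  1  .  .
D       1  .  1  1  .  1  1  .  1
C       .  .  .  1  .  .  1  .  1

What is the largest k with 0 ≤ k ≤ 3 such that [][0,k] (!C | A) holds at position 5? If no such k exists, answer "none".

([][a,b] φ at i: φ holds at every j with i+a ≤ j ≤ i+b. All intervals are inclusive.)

(!C | A) must hold from j=5 onward; find where it first fails.
  j=5: holds
  j=6: holds
  j=7: holds
  j=8: fails
Holds on [5,7], so largest k = 2.

2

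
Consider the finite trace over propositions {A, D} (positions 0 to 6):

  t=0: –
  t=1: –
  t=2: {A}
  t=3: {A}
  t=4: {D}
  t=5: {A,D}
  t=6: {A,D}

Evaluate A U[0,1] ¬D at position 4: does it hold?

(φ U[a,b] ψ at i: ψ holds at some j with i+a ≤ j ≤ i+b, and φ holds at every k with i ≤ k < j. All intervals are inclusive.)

False

Need some j in [4,5] with ¬D, and A at every k in [4,j-1].
  j=4: ¬D false.
  j=5: ¬D false.
No j in the window works → until fails.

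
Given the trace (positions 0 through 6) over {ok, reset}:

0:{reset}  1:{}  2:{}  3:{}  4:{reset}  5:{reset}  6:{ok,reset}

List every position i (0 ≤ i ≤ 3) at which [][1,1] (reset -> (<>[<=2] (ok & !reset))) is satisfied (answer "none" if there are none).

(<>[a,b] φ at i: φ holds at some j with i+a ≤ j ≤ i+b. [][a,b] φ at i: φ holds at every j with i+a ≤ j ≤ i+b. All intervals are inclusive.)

Evaluate at each i in [0,3]:
  i=0: ✓ (all of [1,1])
  i=1: ✓ (all of [2,2])
  i=2: ✓ (all of [3,3])
  i=3: ✗ (fails at j=4)

0, 1, 2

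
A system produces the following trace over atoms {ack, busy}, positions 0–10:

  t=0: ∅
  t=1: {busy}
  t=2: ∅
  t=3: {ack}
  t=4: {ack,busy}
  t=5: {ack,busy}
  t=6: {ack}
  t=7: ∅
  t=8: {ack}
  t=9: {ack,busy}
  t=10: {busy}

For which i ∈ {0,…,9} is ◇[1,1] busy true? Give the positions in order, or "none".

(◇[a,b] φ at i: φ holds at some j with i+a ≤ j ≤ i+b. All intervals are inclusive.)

Evaluate at each i in [0,9]:
  i=0: ✓ (witness j=1)
  i=1: ✗ (none in [2,2])
  i=2: ✗ (none in [3,3])
  i=3: ✓ (witness j=4)
  i=4: ✓ (witness j=5)
  i=5: ✗ (none in [6,6])
  i=6: ✗ (none in [7,7])
  i=7: ✗ (none in [8,8])
  i=8: ✓ (witness j=9)
  i=9: ✓ (witness j=10)

0, 3, 4, 8, 9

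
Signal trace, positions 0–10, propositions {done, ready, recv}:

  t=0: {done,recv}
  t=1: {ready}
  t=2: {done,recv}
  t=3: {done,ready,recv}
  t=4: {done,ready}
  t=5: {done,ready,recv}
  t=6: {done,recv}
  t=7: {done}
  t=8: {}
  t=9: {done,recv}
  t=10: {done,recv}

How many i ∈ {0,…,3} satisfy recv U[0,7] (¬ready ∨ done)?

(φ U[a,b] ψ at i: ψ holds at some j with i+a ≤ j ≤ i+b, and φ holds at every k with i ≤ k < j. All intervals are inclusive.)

Evaluate at each i in [0,3]:
  i=0: ✓ (rhs at j=0)
  i=1: ✗ (lhs fails at k=1 before rhs at j=2)
  i=2: ✓ (rhs at j=2)
  i=3: ✓ (rhs at j=3)
Positions where it holds: {0, 2, 3} → 3.

3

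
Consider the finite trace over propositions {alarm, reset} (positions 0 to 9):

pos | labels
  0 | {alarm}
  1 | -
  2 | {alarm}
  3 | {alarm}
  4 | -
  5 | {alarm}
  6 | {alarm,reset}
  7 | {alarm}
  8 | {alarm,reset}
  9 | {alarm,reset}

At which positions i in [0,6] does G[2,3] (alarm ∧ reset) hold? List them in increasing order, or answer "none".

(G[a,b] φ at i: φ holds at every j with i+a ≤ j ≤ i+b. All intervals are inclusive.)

Evaluate at each i in [0,6]:
  i=0: ✗ (fails at j=2)
  i=1: ✗ (fails at j=3)
  i=2: ✗ (fails at j=4)
  i=3: ✗ (fails at j=5)
  i=4: ✗ (fails at j=7)
  i=5: ✗ (fails at j=7)
  i=6: ✓ (all of [8,9])

6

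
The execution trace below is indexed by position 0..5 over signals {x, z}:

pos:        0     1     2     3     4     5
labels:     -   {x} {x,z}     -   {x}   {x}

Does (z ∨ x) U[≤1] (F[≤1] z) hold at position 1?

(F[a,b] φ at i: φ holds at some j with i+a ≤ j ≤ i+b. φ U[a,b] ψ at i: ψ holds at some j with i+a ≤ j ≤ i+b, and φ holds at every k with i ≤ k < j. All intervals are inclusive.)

Need some j in [1,2] with F[≤1] z, and (z ∨ x) at every k in [1,j-1].
  j=1: F[≤1] z holds; no prefix to check → satisfied.

Yes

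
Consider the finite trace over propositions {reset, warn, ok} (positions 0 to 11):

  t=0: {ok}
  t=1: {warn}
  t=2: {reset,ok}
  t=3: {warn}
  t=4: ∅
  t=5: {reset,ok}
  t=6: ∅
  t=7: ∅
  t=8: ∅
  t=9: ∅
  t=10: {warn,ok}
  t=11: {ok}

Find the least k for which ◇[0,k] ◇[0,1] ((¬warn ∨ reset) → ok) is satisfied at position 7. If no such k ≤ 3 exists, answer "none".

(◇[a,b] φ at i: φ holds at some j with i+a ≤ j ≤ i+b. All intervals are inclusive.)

2

Scan j = 7,8,… for ◇[0,1] ((¬warn ∨ reset) → ok):
  j=7: fails
  j=8: fails
  j=9: holds
First hit at j=9, so smallest k = 9-7 = 2.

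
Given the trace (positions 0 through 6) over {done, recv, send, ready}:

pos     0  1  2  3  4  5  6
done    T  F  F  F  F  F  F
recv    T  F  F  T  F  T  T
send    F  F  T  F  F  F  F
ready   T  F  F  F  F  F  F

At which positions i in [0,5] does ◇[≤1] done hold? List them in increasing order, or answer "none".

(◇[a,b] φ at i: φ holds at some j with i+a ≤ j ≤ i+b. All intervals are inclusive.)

0

Evaluate at each i in [0,5]:
  i=0: ✓ (witness j=0)
  i=1: ✗ (none in [1,2])
  i=2: ✗ (none in [2,3])
  i=3: ✗ (none in [3,4])
  i=4: ✗ (none in [4,5])
  i=5: ✗ (none in [5,6])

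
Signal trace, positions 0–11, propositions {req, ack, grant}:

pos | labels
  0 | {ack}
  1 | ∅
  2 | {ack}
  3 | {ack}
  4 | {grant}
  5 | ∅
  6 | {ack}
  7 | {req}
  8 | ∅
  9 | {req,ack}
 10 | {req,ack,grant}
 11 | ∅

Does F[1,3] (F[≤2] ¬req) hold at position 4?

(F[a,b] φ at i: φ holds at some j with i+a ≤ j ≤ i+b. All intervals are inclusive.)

Holds

Check F[≤2] ¬req at each j in [5,7]:
  j=5: holds (witness at 5)
  j=6: holds (witness at 6)
  j=7: holds (witness at 8)
Found at j=5 → formula holds.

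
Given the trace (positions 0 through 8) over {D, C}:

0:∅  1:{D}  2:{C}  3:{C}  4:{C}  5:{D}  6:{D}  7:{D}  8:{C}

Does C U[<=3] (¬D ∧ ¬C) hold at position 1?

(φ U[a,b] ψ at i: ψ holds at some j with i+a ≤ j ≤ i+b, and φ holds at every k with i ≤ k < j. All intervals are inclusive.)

Does not hold

Need some j in [1,4] with (¬D ∧ ¬C), and C at every k in [1,j-1].
  j=1: (¬D ∧ ¬C) false.
  j=2: (¬D ∧ ¬C) false.
  j=3: (¬D ∧ ¬C) false.
  j=4: (¬D ∧ ¬C) false.
No j in the window works → until fails.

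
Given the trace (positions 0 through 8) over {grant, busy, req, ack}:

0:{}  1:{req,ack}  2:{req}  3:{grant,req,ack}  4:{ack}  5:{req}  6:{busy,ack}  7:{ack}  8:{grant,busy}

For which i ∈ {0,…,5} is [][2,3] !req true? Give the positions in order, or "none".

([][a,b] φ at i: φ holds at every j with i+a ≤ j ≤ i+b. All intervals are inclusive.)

4, 5

Evaluate at each i in [0,5]:
  i=0: ✗ (fails at j=2)
  i=1: ✗ (fails at j=3)
  i=2: ✗ (fails at j=5)
  i=3: ✗ (fails at j=5)
  i=4: ✓ (all of [6,7])
  i=5: ✓ (all of [7,8])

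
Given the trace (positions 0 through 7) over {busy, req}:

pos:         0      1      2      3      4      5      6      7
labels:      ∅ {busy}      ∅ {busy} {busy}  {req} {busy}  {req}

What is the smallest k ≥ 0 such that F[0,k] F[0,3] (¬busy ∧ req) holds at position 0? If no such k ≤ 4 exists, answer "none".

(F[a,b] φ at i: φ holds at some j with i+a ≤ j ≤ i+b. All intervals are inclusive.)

2

Scan j = 0,1,… for F[0,3] (¬busy ∧ req):
  j=0: fails
  j=1: fails
  j=2: holds
First hit at j=2, so smallest k = 2-0 = 2.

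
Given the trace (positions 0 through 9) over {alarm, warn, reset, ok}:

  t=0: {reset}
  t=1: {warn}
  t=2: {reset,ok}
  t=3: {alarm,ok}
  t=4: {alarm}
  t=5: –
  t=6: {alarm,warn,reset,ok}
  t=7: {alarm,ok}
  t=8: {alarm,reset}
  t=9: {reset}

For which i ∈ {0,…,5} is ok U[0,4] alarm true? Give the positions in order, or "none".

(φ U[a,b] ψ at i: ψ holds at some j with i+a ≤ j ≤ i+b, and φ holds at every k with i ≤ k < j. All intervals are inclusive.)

Evaluate at each i in [0,5]:
  i=0: ✗ (lhs fails at k=0 before rhs at j=3)
  i=1: ✗ (lhs fails at k=1 before rhs at j=3)
  i=2: ✓ (rhs at j=3; lhs holds on [2,2])
  i=3: ✓ (rhs at j=3)
  i=4: ✓ (rhs at j=4)
  i=5: ✗ (lhs fails at k=5 before rhs at j=6)

2, 3, 4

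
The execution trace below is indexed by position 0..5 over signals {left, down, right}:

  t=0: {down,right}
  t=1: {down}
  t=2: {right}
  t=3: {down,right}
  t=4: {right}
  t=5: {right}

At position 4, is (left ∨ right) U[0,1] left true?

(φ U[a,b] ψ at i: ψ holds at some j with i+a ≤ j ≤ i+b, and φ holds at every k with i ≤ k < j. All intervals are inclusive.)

No

Need some j in [4,5] with left, and (left ∨ right) at every k in [4,j-1].
  j=4: left false.
  j=5: left false.
No j in the window works → until fails.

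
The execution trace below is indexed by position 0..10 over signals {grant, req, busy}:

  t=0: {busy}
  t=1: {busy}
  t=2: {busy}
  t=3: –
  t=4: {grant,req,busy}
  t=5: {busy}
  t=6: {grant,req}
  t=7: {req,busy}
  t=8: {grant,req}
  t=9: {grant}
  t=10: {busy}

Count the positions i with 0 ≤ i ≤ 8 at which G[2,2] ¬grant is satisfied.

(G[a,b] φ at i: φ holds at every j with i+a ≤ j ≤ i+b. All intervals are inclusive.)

Evaluate at each i in [0,8]:
  i=0: ✓ (all of [2,2])
  i=1: ✓ (all of [3,3])
  i=2: ✗ (fails at j=4)
  i=3: ✓ (all of [5,5])
  i=4: ✗ (fails at j=6)
  i=5: ✓ (all of [7,7])
  i=6: ✗ (fails at j=8)
  i=7: ✗ (fails at j=9)
  i=8: ✓ (all of [10,10])
Positions where it holds: {0, 1, 3, 5, 8} → 5.

5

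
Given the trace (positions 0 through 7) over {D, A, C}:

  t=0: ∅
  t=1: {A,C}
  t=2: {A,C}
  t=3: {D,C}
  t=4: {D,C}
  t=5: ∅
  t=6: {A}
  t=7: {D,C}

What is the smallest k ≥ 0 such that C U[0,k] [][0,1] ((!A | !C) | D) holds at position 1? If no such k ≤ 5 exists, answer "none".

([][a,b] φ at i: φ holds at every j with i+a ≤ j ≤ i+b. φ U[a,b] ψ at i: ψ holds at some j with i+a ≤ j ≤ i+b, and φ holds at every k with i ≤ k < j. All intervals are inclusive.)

Need earliest j ≥ 1 with [][0,1] ((!A | !C) | D), and C at every k in [1,j-1].
  j=1: rhs fails.
  j=2: rhs fails.
  j=3: rhs holds; lhs holds on [1,2]. k = 2.

2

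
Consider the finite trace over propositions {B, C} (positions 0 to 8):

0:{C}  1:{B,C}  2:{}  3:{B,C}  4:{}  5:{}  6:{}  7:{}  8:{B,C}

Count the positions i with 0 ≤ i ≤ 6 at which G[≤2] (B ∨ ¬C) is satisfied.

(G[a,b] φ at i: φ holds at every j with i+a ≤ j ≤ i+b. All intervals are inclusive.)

Evaluate at each i in [0,6]:
  i=0: ✗ (fails at j=0)
  i=1: ✓ (all of [1,3])
  i=2: ✓ (all of [2,4])
  i=3: ✓ (all of [3,5])
  i=4: ✓ (all of [4,6])
  i=5: ✓ (all of [5,7])
  i=6: ✓ (all of [6,8])
Positions where it holds: {1, 2, 3, 4, 5, 6} → 6.

6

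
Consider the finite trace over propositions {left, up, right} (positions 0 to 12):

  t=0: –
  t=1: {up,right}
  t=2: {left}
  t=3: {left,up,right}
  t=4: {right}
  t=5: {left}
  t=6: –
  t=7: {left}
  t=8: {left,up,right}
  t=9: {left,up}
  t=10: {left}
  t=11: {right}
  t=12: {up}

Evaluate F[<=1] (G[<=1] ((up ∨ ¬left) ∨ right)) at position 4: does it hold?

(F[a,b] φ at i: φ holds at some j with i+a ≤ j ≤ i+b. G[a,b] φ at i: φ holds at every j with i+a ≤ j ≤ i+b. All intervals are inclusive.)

Check G[<=1] ((up ∨ ¬left) ∨ right) at each j in [4,5]:
  j=4: fails at 5
  j=5: fails at 5
No position in the window satisfies it → formula fails.

False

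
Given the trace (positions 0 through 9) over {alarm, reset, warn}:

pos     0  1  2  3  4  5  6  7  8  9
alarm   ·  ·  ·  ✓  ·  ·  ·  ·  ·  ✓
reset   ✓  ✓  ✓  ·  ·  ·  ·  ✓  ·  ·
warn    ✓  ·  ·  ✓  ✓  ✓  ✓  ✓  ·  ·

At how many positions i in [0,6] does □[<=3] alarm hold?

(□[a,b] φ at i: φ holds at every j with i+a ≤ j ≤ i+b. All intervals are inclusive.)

0

Evaluate at each i in [0,6]:
  i=0: ✗ (fails at j=0)
  i=1: ✗ (fails at j=1)
  i=2: ✗ (fails at j=2)
  i=3: ✗ (fails at j=4)
  i=4: ✗ (fails at j=4)
  i=5: ✗ (fails at j=5)
  i=6: ✗ (fails at j=6)
Positions where it holds: {} → 0.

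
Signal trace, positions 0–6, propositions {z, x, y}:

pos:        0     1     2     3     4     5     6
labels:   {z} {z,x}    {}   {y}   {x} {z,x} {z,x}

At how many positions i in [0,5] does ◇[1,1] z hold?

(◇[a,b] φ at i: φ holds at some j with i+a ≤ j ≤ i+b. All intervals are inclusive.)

3

Evaluate at each i in [0,5]:
  i=0: ✓ (witness j=1)
  i=1: ✗ (none in [2,2])
  i=2: ✗ (none in [3,3])
  i=3: ✗ (none in [4,4])
  i=4: ✓ (witness j=5)
  i=5: ✓ (witness j=6)
Positions where it holds: {0, 4, 5} → 3.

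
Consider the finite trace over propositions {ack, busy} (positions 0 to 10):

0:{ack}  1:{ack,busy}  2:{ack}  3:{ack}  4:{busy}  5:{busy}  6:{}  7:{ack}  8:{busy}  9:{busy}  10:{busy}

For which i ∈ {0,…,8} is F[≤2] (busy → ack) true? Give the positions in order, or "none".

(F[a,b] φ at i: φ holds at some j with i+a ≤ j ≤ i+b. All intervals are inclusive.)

Evaluate at each i in [0,8]:
  i=0: ✓ (witness j=0)
  i=1: ✓ (witness j=1)
  i=2: ✓ (witness j=2)
  i=3: ✓ (witness j=3)
  i=4: ✓ (witness j=6)
  i=5: ✓ (witness j=6)
  i=6: ✓ (witness j=6)
  i=7: ✓ (witness j=7)
  i=8: ✗ (none in [8,10])

0, 1, 2, 3, 4, 5, 6, 7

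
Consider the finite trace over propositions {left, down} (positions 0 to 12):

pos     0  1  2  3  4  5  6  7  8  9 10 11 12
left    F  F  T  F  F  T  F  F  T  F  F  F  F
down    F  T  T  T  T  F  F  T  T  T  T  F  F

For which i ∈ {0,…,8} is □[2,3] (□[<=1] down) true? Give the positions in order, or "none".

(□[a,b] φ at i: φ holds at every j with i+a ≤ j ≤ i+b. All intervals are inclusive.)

0, 5, 6

Evaluate at each i in [0,8]:
  i=0: ✓ (all of [2,3])
  i=1: ✗ (fails at j=4)
  i=2: ✗ (fails at j=4)
  i=3: ✗ (fails at j=5)
  i=4: ✗ (fails at j=6)
  i=5: ✓ (all of [7,8])
  i=6: ✓ (all of [8,9])
  i=7: ✗ (fails at j=10)
  i=8: ✗ (fails at j=10)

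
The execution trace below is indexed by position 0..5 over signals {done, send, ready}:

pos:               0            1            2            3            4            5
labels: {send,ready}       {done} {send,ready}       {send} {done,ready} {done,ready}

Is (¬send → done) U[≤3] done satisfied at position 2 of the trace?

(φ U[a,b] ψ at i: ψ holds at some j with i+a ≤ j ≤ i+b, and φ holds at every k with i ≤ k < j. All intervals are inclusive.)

Need some j in [2,5] with done, and (¬send → done) at every k in [2,j-1].
  j=2: done false.
  j=3: done false.
  j=4: done holds; (¬send → done) holds at every k in [2,3] → satisfied.

Yes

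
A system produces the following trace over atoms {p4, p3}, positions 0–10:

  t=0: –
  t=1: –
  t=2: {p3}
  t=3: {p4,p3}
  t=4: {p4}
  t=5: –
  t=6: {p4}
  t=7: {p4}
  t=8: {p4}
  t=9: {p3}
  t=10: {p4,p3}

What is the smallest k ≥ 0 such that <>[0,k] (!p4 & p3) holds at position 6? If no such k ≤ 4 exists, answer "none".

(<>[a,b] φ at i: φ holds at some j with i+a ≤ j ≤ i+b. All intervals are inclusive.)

3

Scan j = 6,7,… for (!p4 & p3):
  j=6: fails
  j=7: fails
  j=8: fails
  j=9: holds
First hit at j=9, so smallest k = 9-6 = 3.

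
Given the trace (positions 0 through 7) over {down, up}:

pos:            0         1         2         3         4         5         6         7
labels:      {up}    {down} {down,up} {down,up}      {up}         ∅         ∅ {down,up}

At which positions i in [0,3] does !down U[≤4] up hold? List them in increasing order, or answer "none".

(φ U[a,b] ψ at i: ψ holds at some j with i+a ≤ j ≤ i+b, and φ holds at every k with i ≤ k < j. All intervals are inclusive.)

0, 2, 3

Evaluate at each i in [0,3]:
  i=0: ✓ (rhs at j=0)
  i=1: ✗ (lhs fails at k=1 before rhs at j=2)
  i=2: ✓ (rhs at j=2)
  i=3: ✓ (rhs at j=3)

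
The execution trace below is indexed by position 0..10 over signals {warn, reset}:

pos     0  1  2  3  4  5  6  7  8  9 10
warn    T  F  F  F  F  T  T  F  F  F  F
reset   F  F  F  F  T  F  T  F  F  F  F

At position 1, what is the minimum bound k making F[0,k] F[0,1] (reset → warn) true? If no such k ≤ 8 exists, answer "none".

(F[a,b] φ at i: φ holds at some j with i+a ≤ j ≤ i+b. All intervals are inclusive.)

0

Scan j = 1,2,… for F[0,1] (reset → warn):
  j=1: holds
First hit at j=1, so smallest k = 1-1 = 0.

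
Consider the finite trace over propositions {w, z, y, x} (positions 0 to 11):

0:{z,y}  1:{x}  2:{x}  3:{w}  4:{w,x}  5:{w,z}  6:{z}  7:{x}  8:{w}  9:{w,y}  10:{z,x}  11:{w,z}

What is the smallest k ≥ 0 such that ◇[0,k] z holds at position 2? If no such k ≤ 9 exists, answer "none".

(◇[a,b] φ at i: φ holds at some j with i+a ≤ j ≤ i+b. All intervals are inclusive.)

Scan j = 2,3,… for z:
  j=2: fails
  j=3: fails
  j=4: fails
  j=5: holds
First hit at j=5, so smallest k = 5-2 = 3.

3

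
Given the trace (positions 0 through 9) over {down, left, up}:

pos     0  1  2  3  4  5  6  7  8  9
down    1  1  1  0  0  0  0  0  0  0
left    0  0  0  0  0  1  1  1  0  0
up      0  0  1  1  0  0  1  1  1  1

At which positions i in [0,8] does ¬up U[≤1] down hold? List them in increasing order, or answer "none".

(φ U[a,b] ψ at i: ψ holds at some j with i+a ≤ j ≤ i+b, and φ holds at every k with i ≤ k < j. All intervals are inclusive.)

Evaluate at each i in [0,8]:
  i=0: ✓ (rhs at j=0)
  i=1: ✓ (rhs at j=1)
  i=2: ✓ (rhs at j=2)
  i=3: ✗ (no rhs in [3,4])
  i=4: ✗ (no rhs in [4,5])
  i=5: ✗ (no rhs in [5,6])
  i=6: ✗ (no rhs in [6,7])
  i=7: ✗ (no rhs in [7,8])
  i=8: ✗ (no rhs in [8,9])

0, 1, 2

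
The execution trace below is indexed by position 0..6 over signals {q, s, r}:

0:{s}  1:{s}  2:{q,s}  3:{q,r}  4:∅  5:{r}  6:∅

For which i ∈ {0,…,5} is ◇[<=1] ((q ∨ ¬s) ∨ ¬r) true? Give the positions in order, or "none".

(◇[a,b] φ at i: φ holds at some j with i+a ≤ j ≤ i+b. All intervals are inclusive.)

Evaluate at each i in [0,5]:
  i=0: ✓ (witness j=0)
  i=1: ✓ (witness j=1)
  i=2: ✓ (witness j=2)
  i=3: ✓ (witness j=3)
  i=4: ✓ (witness j=4)
  i=5: ✓ (witness j=5)

0, 1, 2, 3, 4, 5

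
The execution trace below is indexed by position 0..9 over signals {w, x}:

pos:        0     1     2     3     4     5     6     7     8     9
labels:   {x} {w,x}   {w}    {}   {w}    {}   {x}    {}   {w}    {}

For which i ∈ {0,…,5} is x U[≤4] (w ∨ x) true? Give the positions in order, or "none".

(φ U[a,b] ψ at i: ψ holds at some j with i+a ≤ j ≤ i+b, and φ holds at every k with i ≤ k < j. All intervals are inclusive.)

0, 1, 2, 4

Evaluate at each i in [0,5]:
  i=0: ✓ (rhs at j=0)
  i=1: ✓ (rhs at j=1)
  i=2: ✓ (rhs at j=2)
  i=3: ✗ (lhs fails at k=3 before rhs at j=4)
  i=4: ✓ (rhs at j=4)
  i=5: ✗ (lhs fails at k=5 before rhs at j=6)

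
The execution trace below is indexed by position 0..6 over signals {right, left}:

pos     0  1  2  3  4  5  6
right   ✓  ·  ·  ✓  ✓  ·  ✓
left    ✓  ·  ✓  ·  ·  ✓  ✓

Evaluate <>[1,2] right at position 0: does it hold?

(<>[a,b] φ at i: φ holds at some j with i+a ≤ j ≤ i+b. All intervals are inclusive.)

Check right at each j in [1,2]:
  j=1: false
  j=2: false
No position in the window satisfies it → formula fails.

No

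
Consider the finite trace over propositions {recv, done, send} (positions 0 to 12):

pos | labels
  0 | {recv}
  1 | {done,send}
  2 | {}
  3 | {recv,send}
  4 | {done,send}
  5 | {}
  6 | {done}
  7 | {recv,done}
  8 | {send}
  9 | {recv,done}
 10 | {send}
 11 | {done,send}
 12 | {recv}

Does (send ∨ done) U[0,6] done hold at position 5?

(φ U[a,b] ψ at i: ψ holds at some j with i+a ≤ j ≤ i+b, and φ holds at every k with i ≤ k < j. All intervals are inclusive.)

Does not hold

Need some j in [5,11] with done, and (send ∨ done) at every k in [5,j-1].
  j=5: done false.
  j=6: done holds, but (send ∨ done) fails at k=5 → not this j.
  j=7: done holds, but (send ∨ done) fails at k=5 → not this j.
  j=8: done false.
  j=9: done holds, but (send ∨ done) fails at k=5 → not this j.
  j=10: done false.
  j=11: done holds, but (send ∨ done) fails at k=5 → not this j.
No j in the window works → until fails.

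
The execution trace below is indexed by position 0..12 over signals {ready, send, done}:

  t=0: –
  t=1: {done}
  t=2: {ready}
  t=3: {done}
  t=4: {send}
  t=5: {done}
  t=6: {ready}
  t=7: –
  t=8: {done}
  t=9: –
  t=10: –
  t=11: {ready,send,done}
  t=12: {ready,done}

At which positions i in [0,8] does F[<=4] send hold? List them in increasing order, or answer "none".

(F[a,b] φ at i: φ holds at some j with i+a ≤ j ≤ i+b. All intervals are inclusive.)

0, 1, 2, 3, 4, 7, 8

Evaluate at each i in [0,8]:
  i=0: ✓ (witness j=4)
  i=1: ✓ (witness j=4)
  i=2: ✓ (witness j=4)
  i=3: ✓ (witness j=4)
  i=4: ✓ (witness j=4)
  i=5: ✗ (none in [5,9])
  i=6: ✗ (none in [6,10])
  i=7: ✓ (witness j=11)
  i=8: ✓ (witness j=11)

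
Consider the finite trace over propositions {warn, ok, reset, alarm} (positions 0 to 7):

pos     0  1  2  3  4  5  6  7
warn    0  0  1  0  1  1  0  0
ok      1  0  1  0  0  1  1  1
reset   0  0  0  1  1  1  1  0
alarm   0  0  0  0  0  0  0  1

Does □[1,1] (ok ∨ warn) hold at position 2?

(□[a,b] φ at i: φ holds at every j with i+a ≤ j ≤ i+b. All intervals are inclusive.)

False

Check (ok ∨ warn) at every j in [3,3]:
  j=3: false
Fails at j=3 → formula fails.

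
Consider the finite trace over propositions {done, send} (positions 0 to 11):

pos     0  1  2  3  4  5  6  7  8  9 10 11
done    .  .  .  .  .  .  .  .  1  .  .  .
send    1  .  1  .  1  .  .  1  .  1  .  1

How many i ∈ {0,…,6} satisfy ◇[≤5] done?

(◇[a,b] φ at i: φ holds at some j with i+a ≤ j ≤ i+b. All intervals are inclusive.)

Evaluate at each i in [0,6]:
  i=0: ✗ (none in [0,5])
  i=1: ✗ (none in [1,6])
  i=2: ✗ (none in [2,7])
  i=3: ✓ (witness j=8)
  i=4: ✓ (witness j=8)
  i=5: ✓ (witness j=8)
  i=6: ✓ (witness j=8)
Positions where it holds: {3, 4, 5, 6} → 4.

4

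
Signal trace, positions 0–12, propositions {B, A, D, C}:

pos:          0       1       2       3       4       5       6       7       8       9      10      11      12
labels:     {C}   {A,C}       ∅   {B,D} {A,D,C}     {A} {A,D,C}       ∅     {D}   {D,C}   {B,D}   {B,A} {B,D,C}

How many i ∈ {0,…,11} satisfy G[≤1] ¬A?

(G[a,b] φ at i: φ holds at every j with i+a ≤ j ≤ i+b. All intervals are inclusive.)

Evaluate at each i in [0,11]:
  i=0: ✗ (fails at j=1)
  i=1: ✗ (fails at j=1)
  i=2: ✓ (all of [2,3])
  i=3: ✗ (fails at j=4)
  i=4: ✗ (fails at j=4)
  i=5: ✗ (fails at j=5)
  i=6: ✗ (fails at j=6)
  i=7: ✓ (all of [7,8])
  i=8: ✓ (all of [8,9])
  i=9: ✓ (all of [9,10])
  i=10: ✗ (fails at j=11)
  i=11: ✗ (fails at j=11)
Positions where it holds: {2, 7, 8, 9} → 4.

4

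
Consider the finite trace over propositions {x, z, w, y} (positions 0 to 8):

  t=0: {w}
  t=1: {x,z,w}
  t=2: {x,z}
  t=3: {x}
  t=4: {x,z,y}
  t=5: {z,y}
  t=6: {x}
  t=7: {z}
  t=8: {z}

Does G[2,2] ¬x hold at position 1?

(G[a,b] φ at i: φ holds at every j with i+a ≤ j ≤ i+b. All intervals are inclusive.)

Check ¬x at every j in [3,3]:
  j=3: false
Fails at j=3 → formula fails.

False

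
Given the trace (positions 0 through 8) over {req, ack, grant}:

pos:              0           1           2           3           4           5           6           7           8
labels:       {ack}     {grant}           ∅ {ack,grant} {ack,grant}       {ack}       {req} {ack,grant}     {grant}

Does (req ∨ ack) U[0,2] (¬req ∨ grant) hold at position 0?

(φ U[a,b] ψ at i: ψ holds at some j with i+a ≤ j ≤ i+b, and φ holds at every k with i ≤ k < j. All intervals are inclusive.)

Yes

Need some j in [0,2] with (¬req ∨ grant), and (req ∨ ack) at every k in [0,j-1].
  j=0: (¬req ∨ grant) holds; no prefix to check → satisfied.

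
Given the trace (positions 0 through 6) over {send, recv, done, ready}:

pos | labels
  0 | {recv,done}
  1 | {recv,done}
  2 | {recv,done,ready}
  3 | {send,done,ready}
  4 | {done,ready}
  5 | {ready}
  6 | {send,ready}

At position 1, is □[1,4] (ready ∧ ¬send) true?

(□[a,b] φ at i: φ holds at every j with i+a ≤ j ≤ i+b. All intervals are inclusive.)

Does not hold

Check (ready ∧ ¬send) at every j in [2,5]:
  j=2: true
  j=3: false
  j=4: true
  j=5: true
Fails at j=3 → formula fails.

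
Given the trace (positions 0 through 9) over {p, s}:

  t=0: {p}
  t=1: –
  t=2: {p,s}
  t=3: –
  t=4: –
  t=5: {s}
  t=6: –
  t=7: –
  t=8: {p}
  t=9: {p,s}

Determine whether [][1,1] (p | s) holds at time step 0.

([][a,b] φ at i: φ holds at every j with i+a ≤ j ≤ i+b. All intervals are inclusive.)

False

Check (p | s) at every j in [1,1]:
  j=1: false
Fails at j=1 → formula fails.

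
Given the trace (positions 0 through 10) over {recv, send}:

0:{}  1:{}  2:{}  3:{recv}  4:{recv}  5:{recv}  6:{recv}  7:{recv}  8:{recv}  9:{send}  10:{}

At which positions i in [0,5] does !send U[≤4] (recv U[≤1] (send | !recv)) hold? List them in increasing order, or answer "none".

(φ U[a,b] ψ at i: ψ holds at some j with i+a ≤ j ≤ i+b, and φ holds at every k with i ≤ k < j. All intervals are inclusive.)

0, 1, 2, 4, 5

Evaluate at each i in [0,5]:
  i=0: ✓ (rhs at j=0)
  i=1: ✓ (rhs at j=1)
  i=2: ✓ (rhs at j=2)
  i=3: ✗ (no rhs in [3,7])
  i=4: ✓ (rhs at j=8; lhs holds on [4,7])
  i=5: ✓ (rhs at j=8; lhs holds on [5,7])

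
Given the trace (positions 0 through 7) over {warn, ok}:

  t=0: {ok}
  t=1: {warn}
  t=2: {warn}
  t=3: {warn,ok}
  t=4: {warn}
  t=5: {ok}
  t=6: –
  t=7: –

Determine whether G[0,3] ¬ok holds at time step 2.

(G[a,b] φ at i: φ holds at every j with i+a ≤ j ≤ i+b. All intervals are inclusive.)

Check ¬ok at every j in [2,5]:
  j=2: true
  j=3: false
  j=4: true
  j=5: false
Fails at j=3 → formula fails.

False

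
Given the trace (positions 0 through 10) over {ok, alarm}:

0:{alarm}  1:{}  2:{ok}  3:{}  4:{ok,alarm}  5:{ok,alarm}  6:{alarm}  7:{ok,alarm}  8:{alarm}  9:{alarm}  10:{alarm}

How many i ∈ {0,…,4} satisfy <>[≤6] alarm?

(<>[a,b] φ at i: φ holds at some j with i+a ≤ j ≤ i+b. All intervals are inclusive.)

Evaluate at each i in [0,4]:
  i=0: ✓ (witness j=0)
  i=1: ✓ (witness j=4)
  i=2: ✓ (witness j=4)
  i=3: ✓ (witness j=4)
  i=4: ✓ (witness j=4)
Positions where it holds: {0, 1, 2, 3, 4} → 5.

5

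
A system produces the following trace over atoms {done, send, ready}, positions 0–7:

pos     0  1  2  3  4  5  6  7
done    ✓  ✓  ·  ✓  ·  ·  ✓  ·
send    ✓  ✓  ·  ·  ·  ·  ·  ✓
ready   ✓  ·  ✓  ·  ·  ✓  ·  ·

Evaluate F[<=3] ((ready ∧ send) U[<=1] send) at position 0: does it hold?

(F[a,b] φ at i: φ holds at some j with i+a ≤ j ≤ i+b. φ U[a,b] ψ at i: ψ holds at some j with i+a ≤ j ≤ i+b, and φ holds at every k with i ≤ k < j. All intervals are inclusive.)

Check ((ready ∧ send) U[<=1] send) at each j in [0,3]:
  j=0: holds
  j=1: holds
  j=2: fails
  j=3: fails
Found at j=0 → formula holds.

Yes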